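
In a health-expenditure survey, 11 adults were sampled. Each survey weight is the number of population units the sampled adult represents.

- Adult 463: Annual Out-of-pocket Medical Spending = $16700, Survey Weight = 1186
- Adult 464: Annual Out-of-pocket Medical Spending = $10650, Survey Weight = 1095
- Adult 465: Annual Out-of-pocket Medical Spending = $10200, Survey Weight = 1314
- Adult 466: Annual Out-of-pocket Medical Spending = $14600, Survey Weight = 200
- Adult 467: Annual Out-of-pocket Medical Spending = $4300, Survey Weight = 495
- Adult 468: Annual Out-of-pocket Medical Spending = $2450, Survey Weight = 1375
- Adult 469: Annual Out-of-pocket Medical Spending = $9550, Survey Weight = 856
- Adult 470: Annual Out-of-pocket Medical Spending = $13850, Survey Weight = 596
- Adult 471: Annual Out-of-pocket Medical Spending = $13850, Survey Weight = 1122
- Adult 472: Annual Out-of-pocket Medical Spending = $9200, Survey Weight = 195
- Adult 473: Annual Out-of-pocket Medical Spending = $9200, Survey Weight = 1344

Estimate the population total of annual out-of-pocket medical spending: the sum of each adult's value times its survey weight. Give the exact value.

99415900

Weighted total = 99415900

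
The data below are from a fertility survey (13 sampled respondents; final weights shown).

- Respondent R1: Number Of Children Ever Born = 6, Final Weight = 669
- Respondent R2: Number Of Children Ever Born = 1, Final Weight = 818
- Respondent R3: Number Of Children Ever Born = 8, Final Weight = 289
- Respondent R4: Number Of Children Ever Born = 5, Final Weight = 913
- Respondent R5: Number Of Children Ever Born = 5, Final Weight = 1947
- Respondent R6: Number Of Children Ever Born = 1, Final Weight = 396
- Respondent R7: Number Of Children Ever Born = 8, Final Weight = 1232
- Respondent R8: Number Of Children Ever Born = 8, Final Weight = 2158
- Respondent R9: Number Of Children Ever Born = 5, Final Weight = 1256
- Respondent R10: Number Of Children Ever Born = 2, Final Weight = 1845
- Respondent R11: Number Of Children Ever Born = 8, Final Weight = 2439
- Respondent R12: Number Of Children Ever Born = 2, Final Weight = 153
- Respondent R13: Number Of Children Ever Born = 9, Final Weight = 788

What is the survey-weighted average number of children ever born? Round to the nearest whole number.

6

Weighted sum = 85840
Sum of weights = 14903
Weighted mean = 85840 / 14903 = 5.7599141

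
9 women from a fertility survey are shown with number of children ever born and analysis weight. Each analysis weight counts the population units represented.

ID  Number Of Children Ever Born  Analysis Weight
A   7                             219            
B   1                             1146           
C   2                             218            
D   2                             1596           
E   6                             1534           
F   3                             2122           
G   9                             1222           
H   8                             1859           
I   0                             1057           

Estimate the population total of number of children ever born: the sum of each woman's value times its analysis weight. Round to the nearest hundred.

47700

Weighted total = 7×219 + 1×1146 + 2×218 + 2×1596 + 6×1534 + 3×2122 + 9×1222 + 8×1859 + 0×1057
  = 1533 + 1146 + 436 + 3192 + 9204 + 6366 + 10998 + 14872 + 0 = 47747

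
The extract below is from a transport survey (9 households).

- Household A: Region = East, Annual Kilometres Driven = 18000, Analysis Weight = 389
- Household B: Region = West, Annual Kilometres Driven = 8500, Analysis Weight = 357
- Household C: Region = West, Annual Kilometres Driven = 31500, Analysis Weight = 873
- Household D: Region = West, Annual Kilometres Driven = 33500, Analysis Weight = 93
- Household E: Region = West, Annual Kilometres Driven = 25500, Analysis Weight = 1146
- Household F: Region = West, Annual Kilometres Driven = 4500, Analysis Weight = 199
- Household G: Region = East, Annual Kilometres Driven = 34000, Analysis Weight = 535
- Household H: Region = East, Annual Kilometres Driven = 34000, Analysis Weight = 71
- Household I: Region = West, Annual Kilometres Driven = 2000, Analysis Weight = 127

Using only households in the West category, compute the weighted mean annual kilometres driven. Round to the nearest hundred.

22900

West rows: B, C, D, E, F, I
Weighted sum = 8500×357 + 31500×873 + 33500×93 + 25500×1146 + 4500×199 + 2000×127
  = 64022000
Sum of weights = 357 + 873 + 93 + 1146 + 199 + 127 = 2795
Weighted mean = 64022000 / 2795 = 22905.903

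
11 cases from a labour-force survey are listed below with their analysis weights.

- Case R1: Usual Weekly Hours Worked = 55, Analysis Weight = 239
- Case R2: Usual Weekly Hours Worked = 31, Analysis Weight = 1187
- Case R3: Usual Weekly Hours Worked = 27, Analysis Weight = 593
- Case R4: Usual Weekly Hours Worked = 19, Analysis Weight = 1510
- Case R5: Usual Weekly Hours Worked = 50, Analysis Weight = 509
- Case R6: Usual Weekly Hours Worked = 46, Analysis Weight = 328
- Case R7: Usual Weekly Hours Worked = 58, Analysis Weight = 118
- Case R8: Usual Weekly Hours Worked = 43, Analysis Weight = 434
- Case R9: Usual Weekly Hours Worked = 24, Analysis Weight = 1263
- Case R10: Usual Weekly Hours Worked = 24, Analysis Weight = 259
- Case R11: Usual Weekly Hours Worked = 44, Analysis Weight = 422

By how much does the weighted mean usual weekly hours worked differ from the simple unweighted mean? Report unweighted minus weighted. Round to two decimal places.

6.83

Unweighted sum = 421
Unweighted mean = 421 / 11 = 38.272727
Weighted sum = 55×239 + 31×1187 + 27×593 + 19×1510 + 50×509 + 46×328 + 58×118 + 43×434 + 24×1263 + 24×259 + 44×422
  = 13145 + 36797 + 16011 + 28690 + 25450 + 15088 + 6844 + 18662 + 30312 + 6216 + 18568 = 215783
Sum of weights = 239 + 1187 + 593 + 1510 + 509 + 328 + 118 + 434 + 1263 + 259 + 422 = 6862
Weighted mean = 215783 / 6862 = 31.44608
Difference (unweighted minus weighted) = 6.8266474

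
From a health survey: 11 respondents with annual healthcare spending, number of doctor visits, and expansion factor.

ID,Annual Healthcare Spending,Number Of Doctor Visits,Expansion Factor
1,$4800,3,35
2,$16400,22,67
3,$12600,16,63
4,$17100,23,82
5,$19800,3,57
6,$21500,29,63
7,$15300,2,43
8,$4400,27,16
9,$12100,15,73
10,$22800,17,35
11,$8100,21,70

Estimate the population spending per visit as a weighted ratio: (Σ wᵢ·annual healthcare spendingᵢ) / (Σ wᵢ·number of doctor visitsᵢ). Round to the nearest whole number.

Σ wᵢ·y = 4800×35 + 16400×67 + 12600×63 + 17100×82 + 19800×57 + 21500×63 + 15300×43 + 4400×16 + 12100×73 + 22800×35 + 8100×70
  = 168000 + 1098800 + 793800 + 1402200 + 1128600 + 1354500 + 657900 + 70400 + 883300 + 798000 + 567000 = 8922500
Σ wᵢ·x = 3×35 + 22×67 + 16×63 + 23×82 + 3×57 + 29×63 + 2×43 + 27×16 + 15×73 + 17×35 + 21×70
  = 105 + 1474 + 1008 + 1886 + 171 + 1827 + 86 + 432 + 1095 + 595 + 1470 = 10149
Ratio = 8922500 / 10149 = 879.15066

879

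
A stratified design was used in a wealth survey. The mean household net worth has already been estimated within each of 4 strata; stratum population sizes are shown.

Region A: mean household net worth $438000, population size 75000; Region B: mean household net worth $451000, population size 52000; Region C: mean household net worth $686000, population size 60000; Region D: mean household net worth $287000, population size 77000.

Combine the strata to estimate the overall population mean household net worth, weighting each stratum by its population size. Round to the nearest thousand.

Σ Nₕ·x̄ₕ = 438000×75000 + 451000×52000 + 686000×60000 + 287000×77000
  = 32850000000 + 23452000000 + 41160000000 + 22099000000 = 119561000000
Σ Nₕ = 75000 + 52000 + 60000 + 77000 = 264000
Overall mean = 119561000000 / 264000 = 452882.58

453000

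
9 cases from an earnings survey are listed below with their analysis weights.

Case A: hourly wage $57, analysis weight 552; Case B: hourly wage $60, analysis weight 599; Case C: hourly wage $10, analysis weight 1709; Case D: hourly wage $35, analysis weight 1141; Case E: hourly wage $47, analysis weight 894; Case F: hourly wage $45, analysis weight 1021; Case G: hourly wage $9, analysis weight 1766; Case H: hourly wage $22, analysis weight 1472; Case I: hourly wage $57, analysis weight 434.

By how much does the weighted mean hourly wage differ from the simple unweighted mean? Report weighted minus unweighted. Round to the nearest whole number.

Unweighted sum = 342
Unweighted mean = 342 / 9 = 38
Weighted sum = 57×552 + 60×599 + 10×1709 + 35×1141 + 47×894 + 45×1021 + 9×1766 + 22×1472 + 57×434
  = 31464 + 35940 + 17090 + 39935 + 42018 + 45945 + 15894 + 32384 + 24738 = 285408
Sum of weights = 552 + 599 + 1709 + 1141 + 894 + 1021 + 1766 + 1472 + 434 = 9588
Weighted mean = 285408 / 9588 = 29.767209
Difference (weighted minus unweighted) = -8.232791

-8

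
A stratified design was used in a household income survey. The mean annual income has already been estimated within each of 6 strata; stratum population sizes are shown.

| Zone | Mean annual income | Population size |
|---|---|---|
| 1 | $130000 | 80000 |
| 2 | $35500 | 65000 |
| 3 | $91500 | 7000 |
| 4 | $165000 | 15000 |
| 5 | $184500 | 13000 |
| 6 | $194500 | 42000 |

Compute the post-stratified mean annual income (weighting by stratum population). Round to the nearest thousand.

119000

Σ Nₕ·x̄ₕ = 130000×80000 + 35500×65000 + 91500×7000 + 165000×15000 + 184500×13000 + 194500×42000
  = 10400000000 + 2307500000 + 640500000 + 2475000000 + 2398500000 + 8169000000 = 26390500000
Σ Nₕ = 80000 + 65000 + 7000 + 15000 + 13000 + 42000 = 222000
Overall mean = 26390500000 / 222000 = 118876.13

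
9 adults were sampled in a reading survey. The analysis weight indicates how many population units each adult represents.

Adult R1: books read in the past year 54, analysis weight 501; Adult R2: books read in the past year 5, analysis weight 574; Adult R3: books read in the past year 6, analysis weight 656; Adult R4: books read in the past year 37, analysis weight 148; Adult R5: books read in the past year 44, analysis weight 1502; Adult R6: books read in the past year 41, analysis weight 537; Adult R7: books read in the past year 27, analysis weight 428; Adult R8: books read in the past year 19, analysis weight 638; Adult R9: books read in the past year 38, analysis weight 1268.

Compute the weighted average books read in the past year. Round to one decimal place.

31.9

Weighted sum = 54×501 + 5×574 + 6×656 + 37×148 + 44×1502 + 41×537 + 27×428 + 19×638 + 38×1268
  = 27054 + 2870 + 3936 + 5476 + 66088 + 22017 + 11556 + 12122 + 48184 = 199303
Sum of weights = 501 + 574 + 656 + 148 + 1502 + 537 + 428 + 638 + 1268 = 6252
Weighted mean = 199303 / 6252 = 31.878279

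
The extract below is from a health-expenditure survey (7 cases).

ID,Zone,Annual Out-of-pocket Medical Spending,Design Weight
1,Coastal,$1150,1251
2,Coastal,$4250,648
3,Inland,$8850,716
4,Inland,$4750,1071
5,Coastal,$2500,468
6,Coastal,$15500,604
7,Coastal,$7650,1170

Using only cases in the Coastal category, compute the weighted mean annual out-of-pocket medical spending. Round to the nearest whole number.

5717

Coastal rows: 1, 2, 5, 6, 7
Weighted sum = 23675150
Sum of weights = 1251 + 648 + 468 + 604 + 1170 = 4141
Weighted mean = 23675150 / 4141 = 5717.2543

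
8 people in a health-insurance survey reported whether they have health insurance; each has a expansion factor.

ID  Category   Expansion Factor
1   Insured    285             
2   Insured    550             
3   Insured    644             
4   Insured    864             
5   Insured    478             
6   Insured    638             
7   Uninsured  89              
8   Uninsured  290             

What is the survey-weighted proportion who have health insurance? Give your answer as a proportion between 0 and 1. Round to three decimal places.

0.901

Sum of weights for 'Insured' = 285 + 550 + 644 + 864 + 478 + 638 = 3459
Total weight = 285 + 550 + 644 + 864 + 478 + 638 + 89 + 290 = 3838
Weighted proportion = 3459 / 3838 = 0.90125065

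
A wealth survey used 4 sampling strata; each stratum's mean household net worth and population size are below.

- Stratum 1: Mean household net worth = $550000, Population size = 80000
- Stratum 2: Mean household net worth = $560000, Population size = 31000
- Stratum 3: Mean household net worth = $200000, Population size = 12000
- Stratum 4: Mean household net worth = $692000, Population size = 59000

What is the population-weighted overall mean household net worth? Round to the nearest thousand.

Σ Nₕ·x̄ₕ = 550000×80000 + 560000×31000 + 200000×12000 + 692000×59000
  = 104588000000
Σ Nₕ = 80000 + 31000 + 12000 + 59000 = 182000
Overall mean = 104588000000 / 182000 = 574659.34

575000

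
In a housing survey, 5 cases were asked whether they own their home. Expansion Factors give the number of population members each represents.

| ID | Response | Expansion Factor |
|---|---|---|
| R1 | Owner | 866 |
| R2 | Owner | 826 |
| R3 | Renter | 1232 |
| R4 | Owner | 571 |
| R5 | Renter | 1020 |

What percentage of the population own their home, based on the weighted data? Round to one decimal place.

Sum of weights for 'Owner' = 866 + 826 + 571 = 2263
Total weight = 866 + 826 + 1232 + 571 + 1020 = 4515
Weighted proportion = 2263 / 4515 = 0.50121816 → 50.121816%

50.1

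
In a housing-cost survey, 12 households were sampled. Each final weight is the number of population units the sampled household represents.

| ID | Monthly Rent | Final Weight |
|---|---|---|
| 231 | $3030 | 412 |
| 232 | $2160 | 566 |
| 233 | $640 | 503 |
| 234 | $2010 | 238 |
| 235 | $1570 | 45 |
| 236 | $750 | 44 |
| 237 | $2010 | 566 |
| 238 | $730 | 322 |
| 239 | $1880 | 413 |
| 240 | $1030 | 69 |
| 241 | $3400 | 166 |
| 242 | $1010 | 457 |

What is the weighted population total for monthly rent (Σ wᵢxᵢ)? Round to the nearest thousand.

Weighted total = 3030×412 + 2160×566 + 640×503 + 2010×238 + 1570×45 + 750×44 + 2010×566 + 730×322 + 1880×413 + 1030×69 + 3400×166 + 1010×457
  = 1248360 + 1222560 + 321920 + 478380 + 70650 + 33000 + 1137660 + 235060 + 776440 + 71070 + 564400 + 461570 = 6621070

6621000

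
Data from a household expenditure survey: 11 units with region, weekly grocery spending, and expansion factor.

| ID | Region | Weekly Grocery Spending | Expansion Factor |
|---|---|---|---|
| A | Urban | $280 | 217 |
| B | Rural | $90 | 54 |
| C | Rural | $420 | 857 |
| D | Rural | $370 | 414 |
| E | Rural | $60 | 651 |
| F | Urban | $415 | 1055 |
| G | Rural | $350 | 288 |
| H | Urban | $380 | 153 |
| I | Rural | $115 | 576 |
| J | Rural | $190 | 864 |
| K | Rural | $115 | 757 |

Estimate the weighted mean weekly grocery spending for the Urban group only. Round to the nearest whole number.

391

Urban rows: A, F, H
Weighted sum = 280×217 + 415×1055 + 380×153
  = 556725
Sum of weights = 217 + 1055 + 153 = 1425
Weighted mean = 556725 / 1425 = 390.68421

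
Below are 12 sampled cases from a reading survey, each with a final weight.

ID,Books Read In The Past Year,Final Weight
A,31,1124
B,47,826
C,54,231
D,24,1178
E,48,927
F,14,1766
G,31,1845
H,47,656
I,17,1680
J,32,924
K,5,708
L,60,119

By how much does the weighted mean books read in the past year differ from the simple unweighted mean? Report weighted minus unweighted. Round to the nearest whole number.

Unweighted sum = 31 + 47 + 54 + 24 + 48 + 14 + 31 + 47 + 17 + 32 + 5 + 60 = 410
Unweighted mean = 410 / 12 = 34.166667
Weighted sum = 31×1124 + 47×826 + 54×231 + 24×1178 + 48×927 + 14×1766 + 31×1845 + 47×656 + 17×1680 + 32×924 + 5×708 + 60×119
  = 34844 + 38822 + 12474 + 28272 + 44496 + 24724 + 57195 + 30832 + 28560 + 29568 + 3540 + 7140 = 340467
Sum of weights = 11984
Weighted mean = 340467 / 11984 = 28.41013
Difference (weighted minus unweighted) = -5.7565365

-6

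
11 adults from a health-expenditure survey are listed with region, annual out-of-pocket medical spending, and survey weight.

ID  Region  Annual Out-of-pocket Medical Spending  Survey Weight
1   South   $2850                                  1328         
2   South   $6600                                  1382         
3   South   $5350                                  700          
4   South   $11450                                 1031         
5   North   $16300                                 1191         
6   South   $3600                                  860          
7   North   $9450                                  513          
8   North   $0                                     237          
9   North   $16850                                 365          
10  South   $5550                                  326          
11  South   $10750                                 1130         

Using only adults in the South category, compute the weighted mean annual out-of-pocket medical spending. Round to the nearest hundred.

South rows: 1, 2, 3, 4, 6, 10, 11
Weighted sum = 2850×1328 + 6600×1382 + 5350×700 + 11450×1031 + 3600×860 + 5550×326 + 10750×1130
  = 3784800 + 9121200 + 3745000 + 11804950 + 3096000 + 1809300 + 12147500 = 45508750
Sum of weights = 6757
Weighted mean = 45508750 / 6757 = 6735.0525

6700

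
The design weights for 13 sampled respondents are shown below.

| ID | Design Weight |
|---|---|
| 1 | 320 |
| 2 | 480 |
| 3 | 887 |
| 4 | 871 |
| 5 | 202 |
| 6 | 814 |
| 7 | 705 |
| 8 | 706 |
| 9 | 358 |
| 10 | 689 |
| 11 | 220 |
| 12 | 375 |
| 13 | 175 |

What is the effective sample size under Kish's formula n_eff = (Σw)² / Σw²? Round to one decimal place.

Σ wᵢ = 6802
Σ wᵢ² = 4399606
n_eff = 6802² / 4399606 = 46267204 / 4399606 = 10.516215

10.5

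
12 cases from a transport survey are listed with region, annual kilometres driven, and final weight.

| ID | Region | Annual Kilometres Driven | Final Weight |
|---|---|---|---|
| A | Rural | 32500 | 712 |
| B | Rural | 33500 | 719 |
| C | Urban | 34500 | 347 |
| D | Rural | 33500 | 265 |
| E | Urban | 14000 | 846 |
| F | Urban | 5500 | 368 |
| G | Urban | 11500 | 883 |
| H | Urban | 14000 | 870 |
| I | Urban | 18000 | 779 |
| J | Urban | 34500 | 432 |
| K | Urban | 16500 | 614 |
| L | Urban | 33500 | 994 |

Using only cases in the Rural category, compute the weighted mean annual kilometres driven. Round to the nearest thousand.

Rural rows: A, B, D
Weighted sum = 32500×712 + 33500×719 + 33500×265
  = 56104000
Sum of weights = 712 + 719 + 265 = 1696
Weighted mean = 56104000 / 1696 = 33080.189

33000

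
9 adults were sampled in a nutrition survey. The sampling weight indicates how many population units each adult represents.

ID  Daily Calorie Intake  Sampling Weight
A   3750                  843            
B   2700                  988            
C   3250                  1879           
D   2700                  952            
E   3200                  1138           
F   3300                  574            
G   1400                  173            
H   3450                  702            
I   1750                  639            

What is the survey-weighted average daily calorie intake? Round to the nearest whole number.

3020

Weighted sum = 3750×843 + 2700×988 + 3250×1879 + 2700×952 + 3200×1138 + 3300×574 + 1400×173 + 3450×702 + 1750×639
  = 3161250 + 2667600 + 6106750 + 2570400 + 3641600 + 1894200 + 242200 + 2421900 + 1118250 = 23824150
Sum of weights = 843 + 988 + 1879 + 952 + 1138 + 574 + 173 + 702 + 639 = 7888
Weighted mean = 23824150 / 7888 = 3020.303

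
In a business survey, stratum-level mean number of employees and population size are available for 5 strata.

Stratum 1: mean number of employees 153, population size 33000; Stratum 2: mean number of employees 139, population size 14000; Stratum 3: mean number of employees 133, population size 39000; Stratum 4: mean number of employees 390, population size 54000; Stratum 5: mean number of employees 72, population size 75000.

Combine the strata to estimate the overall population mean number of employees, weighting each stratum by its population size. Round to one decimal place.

Σ Nₕ·x̄ₕ = 153×33000 + 139×14000 + 133×39000 + 390×54000 + 72×75000
  = 38642000
Σ Nₕ = 33000 + 14000 + 39000 + 54000 + 75000 = 215000
Overall mean = 38642000 / 215000 = 179.73023

179.7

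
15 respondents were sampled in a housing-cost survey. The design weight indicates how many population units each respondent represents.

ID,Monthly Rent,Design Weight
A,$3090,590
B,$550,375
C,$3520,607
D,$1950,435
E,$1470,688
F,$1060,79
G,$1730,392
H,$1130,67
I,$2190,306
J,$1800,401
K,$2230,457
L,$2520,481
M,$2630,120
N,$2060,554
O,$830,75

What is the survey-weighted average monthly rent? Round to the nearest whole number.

2134

Weighted sum = 12005470
Sum of weights = 5627
Weighted mean = 12005470 / 5627 = 2133.5472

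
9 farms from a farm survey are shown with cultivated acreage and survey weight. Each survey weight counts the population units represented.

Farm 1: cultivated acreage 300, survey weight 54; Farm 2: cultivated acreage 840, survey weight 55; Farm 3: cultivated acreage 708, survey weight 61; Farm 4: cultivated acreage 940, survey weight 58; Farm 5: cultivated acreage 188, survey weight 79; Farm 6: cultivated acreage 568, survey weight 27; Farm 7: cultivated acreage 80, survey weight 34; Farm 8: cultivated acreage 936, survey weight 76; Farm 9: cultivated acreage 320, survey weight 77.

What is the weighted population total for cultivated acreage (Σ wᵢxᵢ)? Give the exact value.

288792

Weighted total = 300×54 + 840×55 + 708×61 + 940×58 + 188×79 + 568×27 + 80×34 + 936×76 + 320×77
  = 288792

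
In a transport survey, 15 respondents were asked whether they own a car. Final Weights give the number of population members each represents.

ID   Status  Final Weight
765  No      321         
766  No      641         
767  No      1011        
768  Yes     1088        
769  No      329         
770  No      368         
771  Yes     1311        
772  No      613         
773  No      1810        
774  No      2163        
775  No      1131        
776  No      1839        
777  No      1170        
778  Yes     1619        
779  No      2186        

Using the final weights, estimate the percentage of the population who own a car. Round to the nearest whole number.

23

Sum of weights for 'Yes' = 1088 + 1311 + 1619 = 4018
Total weight = 17600
Weighted proportion = 4018 / 17600 = 0.22829545 → 22.829545%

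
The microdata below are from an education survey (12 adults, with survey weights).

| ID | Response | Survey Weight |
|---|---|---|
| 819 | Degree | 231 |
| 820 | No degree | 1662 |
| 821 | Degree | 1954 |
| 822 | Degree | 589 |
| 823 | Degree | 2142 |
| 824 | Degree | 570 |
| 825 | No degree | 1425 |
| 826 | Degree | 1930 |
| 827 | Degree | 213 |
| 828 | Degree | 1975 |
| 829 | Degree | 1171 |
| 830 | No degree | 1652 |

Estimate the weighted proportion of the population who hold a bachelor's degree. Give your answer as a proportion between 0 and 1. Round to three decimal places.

Sum of weights for 'Degree' = 231 + 1954 + 589 + 2142 + 570 + 1930 + 213 + 1975 + 1171 = 10775
Total weight = 231 + 1662 + 1954 + 589 + 2142 + 570 + 1425 + 1930 + 213 + 1975 + 1171 + 1652 = 15514
Weighted proportion = 10775 / 15514 = 0.69453397

0.695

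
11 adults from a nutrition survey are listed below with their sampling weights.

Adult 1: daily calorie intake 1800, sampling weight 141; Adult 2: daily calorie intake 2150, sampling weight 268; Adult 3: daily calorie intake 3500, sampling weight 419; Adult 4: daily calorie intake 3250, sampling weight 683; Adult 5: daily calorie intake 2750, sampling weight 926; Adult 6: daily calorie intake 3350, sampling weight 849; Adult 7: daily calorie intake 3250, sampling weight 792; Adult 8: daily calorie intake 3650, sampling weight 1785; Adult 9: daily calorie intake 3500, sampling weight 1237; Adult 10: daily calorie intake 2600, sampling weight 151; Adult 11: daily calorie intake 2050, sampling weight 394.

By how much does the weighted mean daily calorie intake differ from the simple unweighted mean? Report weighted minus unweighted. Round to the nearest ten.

Unweighted sum = 1800 + 2150 + 3500 + 3250 + 2750 + 3350 + 3250 + 3650 + 3500 + 2600 + 2050 = 31850
Unweighted mean = 31850 / 11 = 2895.4545
Weighted sum = 24525950
Sum of weights = 141 + 268 + 419 + 683 + 926 + 849 + 792 + 1785 + 1237 + 151 + 394 = 7645
Weighted mean = 24525950 / 7645 = 3208.1033
Difference (weighted minus unweighted) = 312.64879

310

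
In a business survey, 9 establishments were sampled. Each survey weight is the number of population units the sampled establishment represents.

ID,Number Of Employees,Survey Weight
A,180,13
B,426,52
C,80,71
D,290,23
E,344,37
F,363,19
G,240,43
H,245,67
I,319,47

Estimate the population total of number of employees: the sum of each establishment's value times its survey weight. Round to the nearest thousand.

Weighted total = 180×13 + 426×52 + 80×71 + 290×23 + 344×37 + 363×19 + 240×43 + 245×67 + 319×47
  = 2340 + 22152 + 5680 + 6670 + 12728 + 6897 + 10320 + 16415 + 14993 = 98195

98000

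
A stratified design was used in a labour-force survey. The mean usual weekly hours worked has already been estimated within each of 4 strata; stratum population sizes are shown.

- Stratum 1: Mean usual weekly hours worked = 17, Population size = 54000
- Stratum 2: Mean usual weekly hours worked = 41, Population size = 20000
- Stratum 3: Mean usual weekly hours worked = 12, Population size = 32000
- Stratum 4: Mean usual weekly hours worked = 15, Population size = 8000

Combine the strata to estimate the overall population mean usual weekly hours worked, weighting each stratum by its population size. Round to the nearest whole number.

20

Σ Nₕ·x̄ₕ = 17×54000 + 41×20000 + 12×32000 + 15×8000
  = 918000 + 820000 + 384000 + 120000 = 2242000
Σ Nₕ = 54000 + 20000 + 32000 + 8000 = 114000
Overall mean = 2242000 / 114000 = 19.666667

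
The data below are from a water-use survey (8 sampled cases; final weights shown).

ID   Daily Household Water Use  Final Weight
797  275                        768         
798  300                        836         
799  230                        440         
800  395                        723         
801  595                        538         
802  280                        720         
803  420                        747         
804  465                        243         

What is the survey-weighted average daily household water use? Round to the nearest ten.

Weighted sum = 275×768 + 300×836 + 230×440 + 395×723 + 595×538 + 280×720 + 420×747 + 465×243
  = 1797230
Sum of weights = 768 + 836 + 440 + 723 + 538 + 720 + 747 + 243 = 5015
Weighted mean = 1797230 / 5015 = 358.37089

360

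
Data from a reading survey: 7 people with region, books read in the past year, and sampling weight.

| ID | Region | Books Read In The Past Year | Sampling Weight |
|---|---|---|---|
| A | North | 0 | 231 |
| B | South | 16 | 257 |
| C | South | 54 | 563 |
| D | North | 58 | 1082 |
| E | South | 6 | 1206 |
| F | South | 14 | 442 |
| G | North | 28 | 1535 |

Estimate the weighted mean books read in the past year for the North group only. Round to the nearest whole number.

North rows: A, D, G
Weighted sum = 0×231 + 58×1082 + 28×1535
  = 0 + 62756 + 42980 = 105736
Sum of weights = 231 + 1082 + 1535 = 2848
Weighted mean = 105736 / 2848 = 37.126404

37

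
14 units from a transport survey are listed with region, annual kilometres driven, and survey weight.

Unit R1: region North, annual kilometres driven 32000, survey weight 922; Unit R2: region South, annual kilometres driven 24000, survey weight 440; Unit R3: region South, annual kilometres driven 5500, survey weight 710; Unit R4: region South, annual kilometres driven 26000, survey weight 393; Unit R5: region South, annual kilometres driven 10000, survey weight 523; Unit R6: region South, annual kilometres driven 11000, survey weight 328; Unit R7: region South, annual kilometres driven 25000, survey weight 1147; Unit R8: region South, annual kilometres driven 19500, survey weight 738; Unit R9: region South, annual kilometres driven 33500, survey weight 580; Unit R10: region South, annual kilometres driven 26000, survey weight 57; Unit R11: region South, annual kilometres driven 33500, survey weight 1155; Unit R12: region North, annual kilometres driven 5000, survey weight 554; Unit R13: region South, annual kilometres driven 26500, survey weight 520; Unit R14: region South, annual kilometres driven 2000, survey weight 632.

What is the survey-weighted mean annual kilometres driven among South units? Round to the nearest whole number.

South rows: R2, R3, R4, R5, R6, R7, R8, R9, R10, R11, R13, R14
Weighted sum = 24000×440 + 5500×710 + 26000×393 + 10000×523 + 11000×328 + 25000×1147 + 19500×738 + 33500×580 + 26000×57 + 33500×1155 + 26500×520 + 2000×632
  = 10560000 + 3905000 + 10218000 + 5230000 + 3608000 + 28675000 + 14391000 + 19430000 + 1482000 + 38692500 + 13780000 + 1264000 = 151235500
Sum of weights = 440 + 710 + 393 + 523 + 328 + 1147 + 738 + 580 + 57 + 1155 + 520 + 632 = 7223
Weighted mean = 151235500 / 7223 = 20938.045

20938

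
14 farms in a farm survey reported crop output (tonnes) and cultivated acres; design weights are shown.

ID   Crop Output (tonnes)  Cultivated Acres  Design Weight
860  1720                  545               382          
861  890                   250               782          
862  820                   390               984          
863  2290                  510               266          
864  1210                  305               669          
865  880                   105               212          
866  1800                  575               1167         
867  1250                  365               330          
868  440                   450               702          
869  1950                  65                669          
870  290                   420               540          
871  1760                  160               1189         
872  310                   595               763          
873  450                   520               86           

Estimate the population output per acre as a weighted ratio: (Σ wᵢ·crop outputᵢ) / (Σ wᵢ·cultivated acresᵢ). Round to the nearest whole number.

3

Σ wᵢ·y = 10416090
Σ wᵢ·x = 3216020
Ratio = 10416090 / 3216020 = 3.2388138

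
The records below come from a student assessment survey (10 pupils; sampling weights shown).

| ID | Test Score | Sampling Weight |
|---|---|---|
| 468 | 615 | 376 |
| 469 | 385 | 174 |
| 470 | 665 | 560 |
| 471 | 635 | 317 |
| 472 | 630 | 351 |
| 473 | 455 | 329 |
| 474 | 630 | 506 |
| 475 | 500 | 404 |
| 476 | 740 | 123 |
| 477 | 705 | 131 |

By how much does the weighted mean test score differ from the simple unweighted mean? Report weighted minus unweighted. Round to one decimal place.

-0.8

Unweighted sum = 615 + 385 + 665 + 635 + 630 + 455 + 630 + 500 + 740 + 705 = 5960
Unweighted mean = 5960 / 10 = 596
Weighted sum = 615×376 + 385×174 + 665×560 + 635×317 + 630×351 + 455×329 + 630×506 + 500×404 + 740×123 + 705×131
  = 1946905
Sum of weights = 376 + 174 + 560 + 317 + 351 + 329 + 506 + 404 + 123 + 131 = 3271
Weighted mean = 1946905 / 3271 = 595.20177
Difference (weighted minus unweighted) = -0.79822684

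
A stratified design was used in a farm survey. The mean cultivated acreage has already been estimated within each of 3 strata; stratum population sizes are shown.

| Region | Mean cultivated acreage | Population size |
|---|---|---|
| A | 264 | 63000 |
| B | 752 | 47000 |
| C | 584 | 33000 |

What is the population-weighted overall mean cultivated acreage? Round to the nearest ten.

500

Σ Nₕ·x̄ₕ = 264×63000 + 752×47000 + 584×33000
  = 16632000 + 35344000 + 19272000 = 71248000
Σ Nₕ = 63000 + 47000 + 33000 = 143000
Overall mean = 71248000 / 143000 = 498.23776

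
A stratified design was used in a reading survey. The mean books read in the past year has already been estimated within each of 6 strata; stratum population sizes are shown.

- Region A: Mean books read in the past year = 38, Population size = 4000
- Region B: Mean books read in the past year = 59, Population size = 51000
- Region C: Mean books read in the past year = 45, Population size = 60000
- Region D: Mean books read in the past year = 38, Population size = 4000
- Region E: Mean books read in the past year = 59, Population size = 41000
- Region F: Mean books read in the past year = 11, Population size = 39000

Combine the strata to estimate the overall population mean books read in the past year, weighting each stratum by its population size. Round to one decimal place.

Σ Nₕ·x̄ₕ = 8861000
Σ Nₕ = 4000 + 51000 + 60000 + 4000 + 41000 + 39000 = 199000
Overall mean = 8861000 / 199000 = 44.527638

44.5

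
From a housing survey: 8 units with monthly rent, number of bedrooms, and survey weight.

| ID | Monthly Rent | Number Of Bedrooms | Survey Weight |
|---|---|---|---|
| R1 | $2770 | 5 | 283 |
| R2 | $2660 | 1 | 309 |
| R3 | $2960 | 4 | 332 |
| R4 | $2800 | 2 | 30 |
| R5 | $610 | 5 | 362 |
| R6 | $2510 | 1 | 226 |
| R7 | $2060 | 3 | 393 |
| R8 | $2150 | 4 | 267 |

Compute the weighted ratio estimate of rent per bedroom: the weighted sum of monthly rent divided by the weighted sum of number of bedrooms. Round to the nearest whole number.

655

Σ wᵢ·y = 2770×283 + 2660×309 + 2960×332 + 2800×30 + 610×362 + 2510×226 + 2060×393 + 2150×267
  = 783910 + 821940 + 982720 + 84000 + 220820 + 567260 + 809580 + 574050 = 4844280
Σ wᵢ·x = 5×283 + 1×309 + 4×332 + 2×30 + 5×362 + 1×226 + 3×393 + 4×267
  = 1415 + 309 + 1328 + 60 + 1810 + 226 + 1179 + 1068 = 7395
Ratio = 4844280 / 7395 = 655.07505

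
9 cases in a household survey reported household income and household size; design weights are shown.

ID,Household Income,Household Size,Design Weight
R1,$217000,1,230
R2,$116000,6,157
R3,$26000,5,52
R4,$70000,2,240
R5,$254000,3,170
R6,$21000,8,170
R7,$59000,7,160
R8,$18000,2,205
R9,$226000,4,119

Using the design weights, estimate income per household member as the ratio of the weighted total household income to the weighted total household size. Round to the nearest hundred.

Σ wᵢ·y = 173048000
Σ wᵢ·x = 1×230 + 6×157 + 5×52 + 2×240 + 3×170 + 8×170 + 7×160 + 2×205 + 4×119
  = 230 + 942 + 260 + 480 + 510 + 1360 + 1120 + 410 + 476 = 5788
Ratio = 173048000 / 5788 = 29897.719

29900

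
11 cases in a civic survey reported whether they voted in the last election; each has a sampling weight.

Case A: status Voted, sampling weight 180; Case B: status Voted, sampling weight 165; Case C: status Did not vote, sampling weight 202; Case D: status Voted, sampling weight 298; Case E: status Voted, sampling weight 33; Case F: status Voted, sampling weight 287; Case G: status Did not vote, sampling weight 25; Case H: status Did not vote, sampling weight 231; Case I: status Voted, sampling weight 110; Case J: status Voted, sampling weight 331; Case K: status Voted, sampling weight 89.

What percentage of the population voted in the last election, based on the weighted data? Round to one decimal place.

Sum of weights for 'Voted' = 180 + 165 + 298 + 33 + 287 + 110 + 331 + 89 = 1493
Total weight = 180 + 165 + 202 + 298 + 33 + 287 + 25 + 231 + 110 + 331 + 89 = 1951
Weighted proportion = 1493 / 1951 = 0.76524859 → 76.524859%

76.5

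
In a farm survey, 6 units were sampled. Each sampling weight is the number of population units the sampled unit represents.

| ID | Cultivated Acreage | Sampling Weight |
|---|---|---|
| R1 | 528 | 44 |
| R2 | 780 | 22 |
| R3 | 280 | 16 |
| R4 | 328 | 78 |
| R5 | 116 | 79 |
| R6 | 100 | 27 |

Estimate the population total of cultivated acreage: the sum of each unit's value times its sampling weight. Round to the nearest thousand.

82000

Weighted total = 528×44 + 780×22 + 280×16 + 328×78 + 116×79 + 100×27
  = 23232 + 17160 + 4480 + 25584 + 9164 + 2700 = 82320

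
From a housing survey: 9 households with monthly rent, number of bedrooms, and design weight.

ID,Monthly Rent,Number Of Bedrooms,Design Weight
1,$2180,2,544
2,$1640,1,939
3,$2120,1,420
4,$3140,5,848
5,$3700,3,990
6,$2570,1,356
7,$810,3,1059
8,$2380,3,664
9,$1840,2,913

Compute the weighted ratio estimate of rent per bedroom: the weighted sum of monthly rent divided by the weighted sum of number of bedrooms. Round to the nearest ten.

880

Σ wᵢ·y = 2180×544 + 1640×939 + 2120×420 + 3140×848 + 3700×990 + 2570×356 + 810×1059 + 2380×664 + 1840×913
  = 1185920 + 1539960 + 890400 + 2662720 + 3663000 + 914920 + 857790 + 1580320 + 1679920 = 14974950
Σ wᵢ·x = 2×544 + 1×939 + 1×420 + 5×848 + 3×990 + 1×356 + 3×1059 + 3×664 + 2×913
  = 1088 + 939 + 420 + 4240 + 2970 + 356 + 3177 + 1992 + 1826 = 17008
Ratio = 14974950 / 17008 = 880.46508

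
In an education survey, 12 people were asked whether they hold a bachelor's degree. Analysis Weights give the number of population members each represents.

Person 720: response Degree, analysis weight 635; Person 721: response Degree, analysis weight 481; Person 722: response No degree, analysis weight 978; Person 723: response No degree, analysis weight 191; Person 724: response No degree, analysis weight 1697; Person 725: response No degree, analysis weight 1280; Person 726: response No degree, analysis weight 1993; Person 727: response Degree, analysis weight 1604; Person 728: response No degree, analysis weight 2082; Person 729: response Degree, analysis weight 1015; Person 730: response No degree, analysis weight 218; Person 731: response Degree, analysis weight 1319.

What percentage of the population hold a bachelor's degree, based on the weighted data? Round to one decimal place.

37.5

Sum of weights for 'Degree' = 635 + 481 + 1604 + 1015 + 1319 = 5054
Total weight = 13493
Weighted proportion = 5054 / 13493 = 0.37456459 → 37.456459%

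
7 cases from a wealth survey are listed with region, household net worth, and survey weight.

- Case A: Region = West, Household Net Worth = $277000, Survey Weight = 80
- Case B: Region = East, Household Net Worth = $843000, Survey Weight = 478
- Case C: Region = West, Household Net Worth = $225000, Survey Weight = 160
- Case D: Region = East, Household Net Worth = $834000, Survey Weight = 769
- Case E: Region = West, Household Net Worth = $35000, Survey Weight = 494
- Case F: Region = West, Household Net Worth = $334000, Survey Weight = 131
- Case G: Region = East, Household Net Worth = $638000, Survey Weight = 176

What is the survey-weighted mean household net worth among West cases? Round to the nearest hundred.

137800

West rows: A, C, E, F
Weighted sum = 277000×80 + 225000×160 + 35000×494 + 334000×131
  = 22160000 + 36000000 + 17290000 + 43754000 = 119204000
Sum of weights = 865
Weighted mean = 119204000 / 865 = 137808.09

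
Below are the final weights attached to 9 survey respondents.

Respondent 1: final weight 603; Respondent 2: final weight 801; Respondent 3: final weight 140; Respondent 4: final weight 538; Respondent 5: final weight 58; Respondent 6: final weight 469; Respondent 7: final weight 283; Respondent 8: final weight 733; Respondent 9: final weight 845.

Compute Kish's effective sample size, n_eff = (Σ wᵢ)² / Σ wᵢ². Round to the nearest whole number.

Σ wᵢ = 603 + 801 + 140 + 538 + 58 + 469 + 283 + 733 + 845 = 4470
Σ wᵢ² = 363609 + 641601 + 19600 + 289444 + 3364 + 219961 + 80089 + 537289 + 714025 = 2868982
n_eff = 4470² / 2868982 = 19980900 / 2868982 = 6.9644564

7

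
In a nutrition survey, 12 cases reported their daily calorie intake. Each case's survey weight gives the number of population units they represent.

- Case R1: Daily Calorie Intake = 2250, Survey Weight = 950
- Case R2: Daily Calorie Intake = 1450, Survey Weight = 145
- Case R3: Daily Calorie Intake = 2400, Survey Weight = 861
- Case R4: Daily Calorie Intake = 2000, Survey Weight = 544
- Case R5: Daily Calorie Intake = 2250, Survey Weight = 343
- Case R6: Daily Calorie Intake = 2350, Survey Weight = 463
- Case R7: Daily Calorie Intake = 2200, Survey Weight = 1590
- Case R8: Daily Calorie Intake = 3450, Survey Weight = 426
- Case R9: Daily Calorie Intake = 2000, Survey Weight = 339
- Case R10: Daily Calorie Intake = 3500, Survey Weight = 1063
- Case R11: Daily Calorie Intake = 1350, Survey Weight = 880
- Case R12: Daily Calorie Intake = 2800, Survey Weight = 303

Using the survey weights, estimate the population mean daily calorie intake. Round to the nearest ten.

2370

Weighted sum = 2250×950 + 1450×145 + 2400×861 + 2000×544 + 2250×343 + 2350×463 + 2200×1590 + 3450×426 + 2000×339 + 3500×1063 + 1350×880 + 2800×303
  = 18764550
Sum of weights = 7907
Weighted mean = 18764550 / 7907 = 2373.1567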